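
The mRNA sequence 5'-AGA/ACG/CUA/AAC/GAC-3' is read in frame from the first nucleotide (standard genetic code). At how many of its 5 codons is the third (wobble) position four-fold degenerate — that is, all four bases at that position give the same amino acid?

2

Codon 1 AGA (Arg): third position 2-fold.
Codon 2 ACG (Thr): third position 4-fold.
Codon 3 CUA (Leu): third position 4-fold.
Codon 4 AAC (Asn): third position 2-fold.
Codon 5 GAC (Asp): third position 2-fold.
Four-fold degenerate third positions: 2.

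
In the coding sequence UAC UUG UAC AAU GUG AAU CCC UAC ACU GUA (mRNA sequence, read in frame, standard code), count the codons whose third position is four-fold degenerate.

Codon 1 UAC (Tyr): third position 2-fold.
Codon 2 UUG (Leu): third position 2-fold.
Codon 3 UAC (Tyr): third position 2-fold.
Codon 4 AAU (Asn): third position 2-fold.
Codon 5 GUG (Val): third position 4-fold.
Codon 6 AAU (Asn): third position 2-fold.
Codon 7 CCC (Pro): third position 4-fold.
Codon 8 UAC (Tyr): third position 2-fold.
Codon 9 ACU (Thr): third position 4-fold.
Codon 10 GUA (Val): third position 4-fold.
Four-fold degenerate third positions: 4.

4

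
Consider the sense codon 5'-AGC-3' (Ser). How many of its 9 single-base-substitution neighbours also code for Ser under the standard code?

Position 1: none → 0 synonymous.
Position 2: none → 0 synonymous.
Position 3: AGU → 1 synonymous.
Total: 0 + 0 + 1 = 1.

1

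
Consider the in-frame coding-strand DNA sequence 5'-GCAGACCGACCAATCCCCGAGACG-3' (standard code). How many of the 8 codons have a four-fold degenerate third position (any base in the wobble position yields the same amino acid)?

5

Codon 1 GCA (Ala): third position 4-fold.
Codon 2 GAC (Asp): third position 2-fold.
Codon 3 CGA (Arg): third position 4-fold.
Codon 4 CCA (Pro): third position 4-fold.
Codon 5 ATC (Ile): third position 3-fold.
Codon 6 CCC (Pro): third position 4-fold.
Codon 7 GAG (Glu): third position 2-fold.
Codon 8 ACG (Thr): third position 4-fold.
Four-fold degenerate third positions: 5.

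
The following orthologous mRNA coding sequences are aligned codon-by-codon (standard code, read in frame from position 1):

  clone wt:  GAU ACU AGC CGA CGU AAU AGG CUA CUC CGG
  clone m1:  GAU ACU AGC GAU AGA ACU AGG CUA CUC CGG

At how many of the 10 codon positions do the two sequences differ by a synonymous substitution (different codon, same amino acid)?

Codon 1: GAU Asp / GAU Asp — identical.
Codon 2: ACU Thr / ACU Thr — identical.
Codon 3: AGC Ser / AGC Ser — identical.
Codon 4: CGA Arg / GAU Asp — nonsynonymous.
Codon 5: CGU Arg / AGA Arg — synonymous.
Codon 6: AAU Asn / ACU Thr — nonsynonymous.
Codon 7: AGG Arg / AGG Arg — identical.
Codon 8: CUA Leu / CUA Leu — identical.
Codon 9: CUC Leu / CUC Leu — identical.
Codon 10: CGG Arg / CGG Arg — identical.
Synonymous differences: 1.

1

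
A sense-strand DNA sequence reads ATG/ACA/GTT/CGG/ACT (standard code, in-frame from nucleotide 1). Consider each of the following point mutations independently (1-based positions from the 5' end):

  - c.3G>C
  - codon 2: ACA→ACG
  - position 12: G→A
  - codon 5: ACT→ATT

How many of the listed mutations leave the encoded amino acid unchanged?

2

Codon 1: ATG (Met) → ATC (Ile) — missense.
Codon 2: ACA (Thr) → ACG (Thr) — synonymous.
Codon 4: CGG (Arg) → CGA (Arg) — synonymous.
Codon 5: ACT (Thr) → ATT (Ile) — missense.
Synonymous: 2 of 4.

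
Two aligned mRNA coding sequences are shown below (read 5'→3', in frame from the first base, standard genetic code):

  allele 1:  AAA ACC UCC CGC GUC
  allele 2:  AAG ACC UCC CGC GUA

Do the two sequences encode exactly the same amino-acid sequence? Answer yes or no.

Codon 1: AAA Lys / AAG Lys — synonymous.
Codon 2: ACC Thr / ACC Thr — identical.
Codon 3: UCC Ser / UCC Ser — identical.
Codon 4: CGC Arg / CGC Arg — identical.
Codon 5: GUC Val / GUA Val — synonymous.
Nonsynonymous differences: 0 → same protein.

yes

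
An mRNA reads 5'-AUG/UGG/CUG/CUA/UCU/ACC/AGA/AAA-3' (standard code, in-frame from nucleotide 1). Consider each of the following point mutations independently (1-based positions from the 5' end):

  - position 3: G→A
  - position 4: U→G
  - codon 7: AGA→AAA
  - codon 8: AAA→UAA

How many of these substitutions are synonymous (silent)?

Codon 1: AUG (Met) → AUA (Ile) — missense.
Codon 2: UGG (Trp) → GGG (Gly) — missense.
Codon 7: AGA (Arg) → AAA (Lys) — missense.
Codon 8: AAA (Lys) → UAA (Stop) — nonsense.
Synonymous: 0 of 4.

0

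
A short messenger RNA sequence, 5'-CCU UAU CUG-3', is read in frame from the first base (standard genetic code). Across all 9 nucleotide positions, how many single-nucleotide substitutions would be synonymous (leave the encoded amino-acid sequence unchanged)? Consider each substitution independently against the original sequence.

Codon 1 (CCU, Pro): 3 synonymous substitutions.
Codon 2 (UAU, Tyr): 1 synonymous substitution.
Codon 3 (CUG, Leu): 4 synonymous substitutions.
Total: 3 + 1 + 4 = 8.

8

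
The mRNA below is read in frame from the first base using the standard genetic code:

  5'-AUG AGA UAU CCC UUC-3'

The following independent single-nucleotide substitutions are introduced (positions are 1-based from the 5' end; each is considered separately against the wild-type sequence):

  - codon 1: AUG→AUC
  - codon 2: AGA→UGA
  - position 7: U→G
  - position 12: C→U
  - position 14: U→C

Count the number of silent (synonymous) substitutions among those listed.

1

Codon 1: AUG (Met) → AUC (Ile) — missense.
Codon 2: AGA (Arg) → UGA (Stop) — nonsense.
Codon 3: UAU (Tyr) → GAU (Asp) — missense.
Codon 4: CCC (Pro) → CCU (Pro) — synonymous.
Codon 5: UUC (Phe) → UCC (Ser) — missense.
Synonymous: 1 of 5.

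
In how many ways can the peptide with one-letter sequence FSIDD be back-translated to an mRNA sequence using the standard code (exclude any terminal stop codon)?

Phe: 2 codons.
Ser: 6 codons.
Ile: 3 codons.
Asp: 2 codons.
Asp: 2 codons.
2 × 6 × 3 × 2 × 2 = 144.

144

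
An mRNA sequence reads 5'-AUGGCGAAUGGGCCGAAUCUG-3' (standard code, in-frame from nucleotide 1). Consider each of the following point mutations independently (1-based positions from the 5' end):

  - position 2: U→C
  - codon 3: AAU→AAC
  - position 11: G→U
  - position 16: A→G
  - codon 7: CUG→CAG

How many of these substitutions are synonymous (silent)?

1

Codon 1: AUG (Met) → ACG (Thr) — missense.
Codon 3: AAU (Asn) → AAC (Asn) — synonymous.
Codon 4: GGG (Gly) → GUG (Val) — missense.
Codon 6: AAU (Asn) → GAU (Asp) — missense.
Codon 7: CUG (Leu) → CAG (Gln) — missense.
Synonymous: 1 of 5.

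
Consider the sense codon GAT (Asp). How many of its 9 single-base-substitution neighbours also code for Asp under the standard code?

1

Position 1: none → 0 synonymous.
Position 2: none → 0 synonymous.
Position 3: GAC → 1 synonymous.
Total: 0 + 0 + 1 = 1.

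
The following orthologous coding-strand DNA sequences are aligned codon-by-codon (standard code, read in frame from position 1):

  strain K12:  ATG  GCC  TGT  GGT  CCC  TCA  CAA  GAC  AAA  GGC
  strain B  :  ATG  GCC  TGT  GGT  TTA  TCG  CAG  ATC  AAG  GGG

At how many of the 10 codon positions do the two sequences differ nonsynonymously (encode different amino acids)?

Codon 1: ATG Met / ATG Met — identical.
Codon 2: GCC Ala / GCC Ala — identical.
Codon 3: TGT Cys / TGT Cys — identical.
Codon 4: GGT Gly / GGT Gly — identical.
Codon 5: CCC Pro / TTA Leu — nonsynonymous.
Codon 6: TCA Ser / TCG Ser — synonymous.
Codon 7: CAA Gln / CAG Gln — synonymous.
Codon 8: GAC Asp / ATC Ile — nonsynonymous.
Codon 9: AAA Lys / AAG Lys — synonymous.
Codon 10: GGC Gly / GGG Gly — synonymous.
Nonsynonymous differences: 2.

2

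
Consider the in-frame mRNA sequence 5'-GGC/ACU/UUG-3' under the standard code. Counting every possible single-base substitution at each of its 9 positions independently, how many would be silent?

Codon 1 (GGC, Gly): 3 synonymous substitutions.
Codon 2 (ACU, Thr): 3 synonymous substitutions.
Codon 3 (UUG, Leu): 2 synonymous substitutions.
Total: 3 + 3 + 2 = 8.

8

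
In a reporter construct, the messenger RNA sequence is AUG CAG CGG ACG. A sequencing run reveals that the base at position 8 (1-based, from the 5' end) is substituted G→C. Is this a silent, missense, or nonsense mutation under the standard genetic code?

Position 8 falls in codon 3: CGG → Arg.
After the substitution the codon is CCG → Pro.
Arg ≠ Pro, so this is a missense mutation.

missense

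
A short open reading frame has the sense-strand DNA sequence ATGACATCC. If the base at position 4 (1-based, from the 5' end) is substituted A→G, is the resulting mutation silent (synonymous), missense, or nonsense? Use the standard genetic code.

missense

Position 4 falls in codon 2: ACA → Thr.
After the substitution the codon is GCA → Ala.
Thr ≠ Ala, so this is a missense mutation.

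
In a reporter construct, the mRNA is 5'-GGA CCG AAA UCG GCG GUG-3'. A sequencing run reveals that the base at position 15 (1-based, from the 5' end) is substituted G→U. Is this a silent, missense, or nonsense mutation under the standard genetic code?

silent

Position 15 falls in codon 5: GCG → Ala.
After the substitution the codon is GCU → Ala.
Both encode Ala, so the change is synonymous.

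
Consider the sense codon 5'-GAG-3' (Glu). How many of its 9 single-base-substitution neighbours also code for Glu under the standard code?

Position 1: none → 0 synonymous.
Position 2: none → 0 synonymous.
Position 3: GAA → 1 synonymous.
Total: 0 + 0 + 1 = 1.

1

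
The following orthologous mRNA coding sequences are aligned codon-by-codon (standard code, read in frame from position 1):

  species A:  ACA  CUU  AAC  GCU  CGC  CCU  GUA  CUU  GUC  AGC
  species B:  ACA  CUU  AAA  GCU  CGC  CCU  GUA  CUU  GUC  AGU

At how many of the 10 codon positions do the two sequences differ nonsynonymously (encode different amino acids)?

1

Codon 1: ACA Thr / ACA Thr — identical.
Codon 2: CUU Leu / CUU Leu — identical.
Codon 3: AAC Asn / AAA Lys — nonsynonymous.
Codon 4: GCU Ala / GCU Ala — identical.
Codon 5: CGC Arg / CGC Arg — identical.
Codon 6: CCU Pro / CCU Pro — identical.
Codon 7: GUA Val / GUA Val — identical.
Codon 8: CUU Leu / CUU Leu — identical.
Codon 9: GUC Val / GUC Val — identical.
Codon 10: AGC Ser / AGU Ser — synonymous.
Nonsynonymous differences: 1.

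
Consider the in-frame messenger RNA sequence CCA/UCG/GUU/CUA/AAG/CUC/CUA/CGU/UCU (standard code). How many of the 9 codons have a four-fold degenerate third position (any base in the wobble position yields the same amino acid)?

8

Codon 1 CCA (Pro): third position 4-fold.
Codon 2 UCG (Ser): third position 4-fold.
Codon 3 GUU (Val): third position 4-fold.
Codon 4 CUA (Leu): third position 4-fold.
Codon 5 AAG (Lys): third position 2-fold.
Codon 6 CUC (Leu): third position 4-fold.
Codon 7 CUA (Leu): third position 4-fold.
Codon 8 CGU (Arg): third position 4-fold.
Codon 9 UCU (Ser): third position 4-fold.
Four-fold degenerate third positions: 8.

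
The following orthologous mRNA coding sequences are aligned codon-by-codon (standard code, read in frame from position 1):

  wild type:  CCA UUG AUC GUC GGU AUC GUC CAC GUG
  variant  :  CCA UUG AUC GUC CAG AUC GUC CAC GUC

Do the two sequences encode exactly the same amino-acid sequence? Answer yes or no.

no

Codon 1: CCA Pro / CCA Pro — identical.
Codon 2: UUG Leu / UUG Leu — identical.
Codon 3: AUC Ile / AUC Ile — identical.
Codon 4: GUC Val / GUC Val — identical.
Codon 5: GGU Gly / CAG Gln — nonsynonymous.
Codon 6: AUC Ile / AUC Ile — identical.
Codon 7: GUC Val / GUC Val — identical.
Codon 8: CAC His / CAC His — identical.
Codon 9: GUG Val / GUC Val — synonymous.
Nonsynonymous differences: 1 → different protein.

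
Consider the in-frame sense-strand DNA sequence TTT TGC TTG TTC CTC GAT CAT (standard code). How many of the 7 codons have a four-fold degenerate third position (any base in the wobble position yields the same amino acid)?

Codon 1 TTT (Phe): third position 2-fold.
Codon 2 TGC (Cys): third position 2-fold.
Codon 3 TTG (Leu): third position 2-fold.
Codon 4 TTC (Phe): third position 2-fold.
Codon 5 CTC (Leu): third position 4-fold.
Codon 6 GAT (Asp): third position 2-fold.
Codon 7 CAT (His): third position 2-fold.
Four-fold degenerate third positions: 1.

1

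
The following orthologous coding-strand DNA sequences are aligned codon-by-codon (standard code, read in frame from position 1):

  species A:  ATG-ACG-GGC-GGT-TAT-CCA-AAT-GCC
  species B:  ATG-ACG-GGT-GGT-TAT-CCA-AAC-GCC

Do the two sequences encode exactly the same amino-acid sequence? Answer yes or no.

yes

Codon 1: ATG Met / ATG Met — identical.
Codon 2: ACG Thr / ACG Thr — identical.
Codon 3: GGC Gly / GGT Gly — synonymous.
Codon 4: GGT Gly / GGT Gly — identical.
Codon 5: TAT Tyr / TAT Tyr — identical.
Codon 6: CCA Pro / CCA Pro — identical.
Codon 7: AAT Asn / AAC Asn — synonymous.
Codon 8: GCC Ala / GCC Ala — identical.
Nonsynonymous differences: 0 → same protein.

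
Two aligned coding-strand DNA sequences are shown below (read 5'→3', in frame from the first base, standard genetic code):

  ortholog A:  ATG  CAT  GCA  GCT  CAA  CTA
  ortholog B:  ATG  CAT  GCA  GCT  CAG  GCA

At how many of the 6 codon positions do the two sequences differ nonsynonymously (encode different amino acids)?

Codon 1: ATG Met / ATG Met — identical.
Codon 2: CAT His / CAT His — identical.
Codon 3: GCA Ala / GCA Ala — identical.
Codon 4: GCT Ala / GCT Ala — identical.
Codon 5: CAA Gln / CAG Gln — synonymous.
Codon 6: CTA Leu / GCA Ala — nonsynonymous.
Nonsynonymous differences: 1.

1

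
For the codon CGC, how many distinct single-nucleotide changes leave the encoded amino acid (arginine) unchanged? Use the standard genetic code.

3

Position 1: none → 0 synonymous.
Position 2: none → 0 synonymous.
Position 3: CGU, CGA, CGG → 3 synonymous.
Total: 0 + 0 + 3 = 3.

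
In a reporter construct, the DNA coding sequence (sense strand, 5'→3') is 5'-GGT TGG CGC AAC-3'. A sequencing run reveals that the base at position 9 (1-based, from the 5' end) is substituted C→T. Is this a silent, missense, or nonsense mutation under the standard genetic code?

Position 9 falls in codon 3: CGC → Arg.
After the substitution the codon is CGT → Arg.
Both encode Arg, so the change is synonymous.

silent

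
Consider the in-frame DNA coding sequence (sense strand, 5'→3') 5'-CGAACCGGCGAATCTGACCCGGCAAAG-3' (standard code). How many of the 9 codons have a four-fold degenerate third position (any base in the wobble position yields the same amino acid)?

6

Codon 1 CGA (Arg): third position 4-fold.
Codon 2 ACC (Thr): third position 4-fold.
Codon 3 GGC (Gly): third position 4-fold.
Codon 4 GAA (Glu): third position 2-fold.
Codon 5 TCT (Ser): third position 4-fold.
Codon 6 GAC (Asp): third position 2-fold.
Codon 7 CCG (Pro): third position 4-fold.
Codon 8 GCA (Ala): third position 4-fold.
Codon 9 AAG (Lys): third position 2-fold.
Four-fold degenerate third positions: 6.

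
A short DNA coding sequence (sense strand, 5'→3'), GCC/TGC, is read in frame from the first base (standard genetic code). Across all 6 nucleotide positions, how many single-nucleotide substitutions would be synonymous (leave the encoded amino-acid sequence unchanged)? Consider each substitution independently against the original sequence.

Codon 1 (GCC, Ala): 3 synonymous substitutions.
Codon 2 (TGC, Cys): 1 synonymous substitution.
Total: 3 + 1 = 4.

4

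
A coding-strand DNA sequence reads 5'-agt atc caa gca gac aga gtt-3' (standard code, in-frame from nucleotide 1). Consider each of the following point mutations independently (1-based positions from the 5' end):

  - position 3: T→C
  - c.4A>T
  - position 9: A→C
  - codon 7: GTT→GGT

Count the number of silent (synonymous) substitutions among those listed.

1

Codon 1: AGT (Ser) → AGC (Ser) — synonymous.
Codon 2: ATC (Ile) → TTC (Phe) — missense.
Codon 3: CAA (Gln) → CAC (His) — missense.
Codon 7: GTT (Val) → GGT (Gly) — missense.
Synonymous: 1 of 4.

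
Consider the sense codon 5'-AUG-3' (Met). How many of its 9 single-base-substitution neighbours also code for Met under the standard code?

Position 1: none → 0 synonymous.
Position 2: none → 0 synonymous.
Position 3: none → 0 synonymous.
Total: 0 + 0 + 0 = 0.

0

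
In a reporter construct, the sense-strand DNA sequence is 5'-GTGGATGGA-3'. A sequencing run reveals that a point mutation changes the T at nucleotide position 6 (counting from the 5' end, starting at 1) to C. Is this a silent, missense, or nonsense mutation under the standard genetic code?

silent

Position 6 falls in codon 2: GAT → Asp.
After the substitution the codon is GAC → Asp.
Both encode Asp, so the change is synonymous.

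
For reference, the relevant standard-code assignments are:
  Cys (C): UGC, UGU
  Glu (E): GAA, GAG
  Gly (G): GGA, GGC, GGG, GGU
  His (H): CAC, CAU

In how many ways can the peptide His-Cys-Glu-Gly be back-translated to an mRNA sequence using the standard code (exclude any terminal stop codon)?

His: 2 codons.
Cys: 2 codons.
Glu: 2 codons.
Gly: 4 codons.
2 × 2 × 2 × 4 = 32.

32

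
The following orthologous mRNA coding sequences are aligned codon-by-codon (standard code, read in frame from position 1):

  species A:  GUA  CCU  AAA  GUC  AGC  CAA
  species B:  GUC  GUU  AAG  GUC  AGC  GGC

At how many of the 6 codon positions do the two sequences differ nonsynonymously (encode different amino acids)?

2

Codon 1: GUA Val / GUC Val — synonymous.
Codon 2: CCU Pro / GUU Val — nonsynonymous.
Codon 3: AAA Lys / AAG Lys — synonymous.
Codon 4: GUC Val / GUC Val — identical.
Codon 5: AGC Ser / AGC Ser — identical.
Codon 6: CAA Gln / GGC Gly — nonsynonymous.
Nonsynonymous differences: 2.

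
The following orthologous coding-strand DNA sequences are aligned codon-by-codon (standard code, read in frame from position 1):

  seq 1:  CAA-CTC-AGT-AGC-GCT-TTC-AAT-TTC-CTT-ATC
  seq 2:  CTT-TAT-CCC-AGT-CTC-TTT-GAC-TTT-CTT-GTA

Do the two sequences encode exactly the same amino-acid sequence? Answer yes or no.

no

Codon 1: CAA Gln / CTT Leu — nonsynonymous.
Codon 2: CTC Leu / TAT Tyr — nonsynonymous.
Codon 3: AGT Ser / CCC Pro — nonsynonymous.
Codon 4: AGC Ser / AGT Ser — synonymous.
Codon 5: GCT Ala / CTC Leu — nonsynonymous.
Codon 6: TTC Phe / TTT Phe — synonymous.
Codon 7: AAT Asn / GAC Asp — nonsynonymous.
Codon 8: TTC Phe / TTT Phe — synonymous.
Codon 9: CTT Leu / CTT Leu — identical.
Codon 10: ATC Ile / GTA Val — nonsynonymous.
Nonsynonymous differences: 6 → different protein.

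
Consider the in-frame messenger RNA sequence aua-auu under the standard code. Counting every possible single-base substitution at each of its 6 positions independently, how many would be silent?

4

Codon 1 (AUA, Ile): 2 synonymous substitutions.
Codon 2 (AUU, Ile): 2 synonymous substitutions.
Total: 2 + 2 = 4.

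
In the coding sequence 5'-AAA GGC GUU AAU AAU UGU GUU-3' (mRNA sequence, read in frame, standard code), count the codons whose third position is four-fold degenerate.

3

Codon 1 AAA (Lys): third position 2-fold.
Codon 2 GGC (Gly): third position 4-fold.
Codon 3 GUU (Val): third position 4-fold.
Codon 4 AAU (Asn): third position 2-fold.
Codon 5 AAU (Asn): third position 2-fold.
Codon 6 UGU (Cys): third position 2-fold.
Codon 7 GUU (Val): third position 4-fold.
Four-fold degenerate third positions: 3.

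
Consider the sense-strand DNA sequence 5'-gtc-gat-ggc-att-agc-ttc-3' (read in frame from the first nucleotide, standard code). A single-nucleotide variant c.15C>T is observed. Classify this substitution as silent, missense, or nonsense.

silent

Position 15 falls in codon 5: AGC → Ser.
After the substitution the codon is AGT → Ser.
Both encode Ser, so the change is synonymous.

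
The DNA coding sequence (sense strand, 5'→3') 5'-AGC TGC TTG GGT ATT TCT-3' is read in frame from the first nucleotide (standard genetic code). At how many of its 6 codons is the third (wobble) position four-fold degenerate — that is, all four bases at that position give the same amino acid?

Codon 1 AGC (Ser): third position 2-fold.
Codon 2 TGC (Cys): third position 2-fold.
Codon 3 TTG (Leu): third position 2-fold.
Codon 4 GGT (Gly): third position 4-fold.
Codon 5 ATT (Ile): third position 3-fold.
Codon 6 TCT (Ser): third position 4-fold.
Four-fold degenerate third positions: 2.

2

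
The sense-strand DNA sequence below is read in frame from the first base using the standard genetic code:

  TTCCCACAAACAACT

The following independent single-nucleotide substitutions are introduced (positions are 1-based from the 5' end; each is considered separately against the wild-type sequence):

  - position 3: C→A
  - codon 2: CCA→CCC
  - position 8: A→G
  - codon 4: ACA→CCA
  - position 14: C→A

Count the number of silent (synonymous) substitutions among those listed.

1

Codon 1: TTC (Phe) → TTA (Leu) — missense.
Codon 2: CCA (Pro) → CCC (Pro) — synonymous.
Codon 3: CAA (Gln) → CGA (Arg) — missense.
Codon 4: ACA (Thr) → CCA (Pro) — missense.
Codon 5: ACT (Thr) → AAT (Asn) — missense.
Synonymous: 1 of 5.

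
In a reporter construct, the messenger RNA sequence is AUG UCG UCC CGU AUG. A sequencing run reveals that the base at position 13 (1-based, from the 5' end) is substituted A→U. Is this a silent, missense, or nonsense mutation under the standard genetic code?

missense

Position 13 falls in codon 5: AUG → Met.
After the substitution the codon is UUG → Leu.
Met ≠ Leu, so this is a missense mutation.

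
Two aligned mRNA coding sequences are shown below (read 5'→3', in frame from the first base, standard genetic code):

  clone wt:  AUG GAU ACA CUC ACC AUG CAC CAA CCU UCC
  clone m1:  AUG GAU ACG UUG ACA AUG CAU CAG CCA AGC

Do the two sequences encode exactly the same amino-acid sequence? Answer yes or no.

yes

Codon 1: AUG Met / AUG Met — identical.
Codon 2: GAU Asp / GAU Asp — identical.
Codon 3: ACA Thr / ACG Thr — synonymous.
Codon 4: CUC Leu / UUG Leu — synonymous.
Codon 5: ACC Thr / ACA Thr — synonymous.
Codon 6: AUG Met / AUG Met — identical.
Codon 7: CAC His / CAU His — synonymous.
Codon 8: CAA Gln / CAG Gln — synonymous.
Codon 9: CCU Pro / CCA Pro — synonymous.
Codon 10: UCC Ser / AGC Ser — synonymous.
Nonsynonymous differences: 0 → same protein.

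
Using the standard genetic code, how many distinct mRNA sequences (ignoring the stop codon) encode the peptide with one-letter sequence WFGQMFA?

Trp: 1 codon.
Phe: 2 codons.
Gly: 4 codons.
Gln: 2 codons.
Met: 1 codon.
Phe: 2 codons.
Ala: 4 codons.
1 × 2 × 4 × 2 × 1 × 2 × 4 = 128.

128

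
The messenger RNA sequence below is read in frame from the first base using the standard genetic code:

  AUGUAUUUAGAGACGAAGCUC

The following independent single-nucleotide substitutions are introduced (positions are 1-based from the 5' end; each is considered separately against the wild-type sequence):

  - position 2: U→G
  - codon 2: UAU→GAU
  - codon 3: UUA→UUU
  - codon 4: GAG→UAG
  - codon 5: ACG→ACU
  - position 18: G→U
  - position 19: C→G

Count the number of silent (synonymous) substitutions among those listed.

1

Codon 1: AUG (Met) → AGG (Arg) — missense.
Codon 2: UAU (Tyr) → GAU (Asp) — missense.
Codon 3: UUA (Leu) → UUU (Phe) — missense.
Codon 4: GAG (Glu) → UAG (Stop) — nonsense.
Codon 5: ACG (Thr) → ACU (Thr) — synonymous.
Codon 6: AAG (Lys) → AAU (Asn) — missense.
Codon 7: CUC (Leu) → GUC (Val) — missense.
Synonymous: 1 of 7.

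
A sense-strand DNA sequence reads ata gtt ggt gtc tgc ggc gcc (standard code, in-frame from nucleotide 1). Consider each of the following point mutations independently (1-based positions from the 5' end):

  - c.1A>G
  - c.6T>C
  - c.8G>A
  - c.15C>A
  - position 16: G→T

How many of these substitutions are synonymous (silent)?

1

Codon 1: ATA (Ile) → GTA (Val) — missense.
Codon 2: GTT (Val) → GTC (Val) — synonymous.
Codon 3: GGT (Gly) → GAT (Asp) — missense.
Codon 5: TGC (Cys) → TGA (Stop) — nonsense.
Codon 6: GGC (Gly) → TGC (Cys) — missense.
Synonymous: 1 of 5.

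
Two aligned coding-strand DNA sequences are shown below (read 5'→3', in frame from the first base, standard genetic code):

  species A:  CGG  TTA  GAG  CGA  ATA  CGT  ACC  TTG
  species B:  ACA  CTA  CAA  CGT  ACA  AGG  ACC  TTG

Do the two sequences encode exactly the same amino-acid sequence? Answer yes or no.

no

Codon 1: CGG Arg / ACA Thr — nonsynonymous.
Codon 2: TTA Leu / CTA Leu — synonymous.
Codon 3: GAG Glu / CAA Gln — nonsynonymous.
Codon 4: CGA Arg / CGT Arg — synonymous.
Codon 5: ATA Ile / ACA Thr — nonsynonymous.
Codon 6: CGT Arg / AGG Arg — synonymous.
Codon 7: ACC Thr / ACC Thr — identical.
Codon 8: TTG Leu / TTG Leu — identical.
Nonsynonymous differences: 3 → different protein.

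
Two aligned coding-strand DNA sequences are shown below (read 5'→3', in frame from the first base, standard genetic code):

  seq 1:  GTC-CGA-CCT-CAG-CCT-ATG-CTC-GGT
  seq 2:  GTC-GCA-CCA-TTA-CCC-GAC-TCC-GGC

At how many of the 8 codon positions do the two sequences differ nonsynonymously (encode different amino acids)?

4

Codon 1: GTC Val / GTC Val — identical.
Codon 2: CGA Arg / GCA Ala — nonsynonymous.
Codon 3: CCT Pro / CCA Pro — synonymous.
Codon 4: CAG Gln / TTA Leu — nonsynonymous.
Codon 5: CCT Pro / CCC Pro — synonymous.
Codon 6: ATG Met / GAC Asp — nonsynonymous.
Codon 7: CTC Leu / TCC Ser — nonsynonymous.
Codon 8: GGT Gly / GGC Gly — synonymous.
Nonsynonymous differences: 4.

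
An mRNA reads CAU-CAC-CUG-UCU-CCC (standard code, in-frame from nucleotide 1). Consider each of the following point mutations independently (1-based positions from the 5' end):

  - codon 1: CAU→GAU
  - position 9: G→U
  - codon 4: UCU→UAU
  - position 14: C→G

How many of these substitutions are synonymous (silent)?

1

Codon 1: CAU (His) → GAU (Asp) — missense.
Codon 3: CUG (Leu) → CUU (Leu) — synonymous.
Codon 4: UCU (Ser) → UAU (Tyr) — missense.
Codon 5: CCC (Pro) → CGC (Arg) — missense.
Synonymous: 1 of 4.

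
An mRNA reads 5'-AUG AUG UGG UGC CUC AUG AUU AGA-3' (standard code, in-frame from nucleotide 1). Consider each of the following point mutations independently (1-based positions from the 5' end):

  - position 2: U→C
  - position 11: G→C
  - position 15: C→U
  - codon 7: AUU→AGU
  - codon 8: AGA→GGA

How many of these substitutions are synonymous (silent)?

Codon 1: AUG (Met) → ACG (Thr) — missense.
Codon 4: UGC (Cys) → UCC (Ser) — missense.
Codon 5: CUC (Leu) → CUU (Leu) — synonymous.
Codon 7: AUU (Ile) → AGU (Ser) — missense.
Codon 8: AGA (Arg) → GGA (Gly) — missense.
Synonymous: 1 of 5.

1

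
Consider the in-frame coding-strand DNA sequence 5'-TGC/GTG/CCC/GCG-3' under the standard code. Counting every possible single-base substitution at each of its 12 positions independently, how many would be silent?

Codon 1 (TGC, Cys): 1 synonymous substitution.
Codon 2 (GTG, Val): 3 synonymous substitutions.
Codon 3 (CCC, Pro): 3 synonymous substitutions.
Codon 4 (GCG, Ala): 3 synonymous substitutions.
Total: 1 + 3 + 3 + 3 = 10.

10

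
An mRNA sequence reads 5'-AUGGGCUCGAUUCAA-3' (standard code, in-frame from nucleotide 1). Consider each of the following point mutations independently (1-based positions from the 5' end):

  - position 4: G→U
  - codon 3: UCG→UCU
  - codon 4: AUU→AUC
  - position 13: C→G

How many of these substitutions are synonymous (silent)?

Codon 2: GGC (Gly) → UGC (Cys) — missense.
Codon 3: UCG (Ser) → UCU (Ser) — synonymous.
Codon 4: AUU (Ile) → AUC (Ile) — synonymous.
Codon 5: CAA (Gln) → GAA (Glu) — missense.
Synonymous: 2 of 4.

2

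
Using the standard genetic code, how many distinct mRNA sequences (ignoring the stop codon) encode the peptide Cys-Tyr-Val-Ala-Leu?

384

Cys: 2 codons.
Tyr: 2 codons.
Val: 4 codons.
Ala: 4 codons.
Leu: 6 codons.
2 × 2 × 4 × 4 × 6 = 384.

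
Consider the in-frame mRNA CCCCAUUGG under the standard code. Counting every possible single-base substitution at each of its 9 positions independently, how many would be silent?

Codon 1 (CCC, Pro): 3 synonymous substitutions.
Codon 2 (CAU, His): 1 synonymous substitution.
Codon 3 (UGG, Trp): 0 synonymous substitutions.
Total: 3 + 1 + 0 = 4.

4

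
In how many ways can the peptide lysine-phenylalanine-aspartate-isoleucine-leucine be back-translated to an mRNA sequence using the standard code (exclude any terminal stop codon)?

Lys: 2 codons.
Phe: 2 codons.
Asp: 2 codons.
Ile: 3 codons.
Leu: 6 codons.
2 × 2 × 2 × 3 × 6 = 144.

144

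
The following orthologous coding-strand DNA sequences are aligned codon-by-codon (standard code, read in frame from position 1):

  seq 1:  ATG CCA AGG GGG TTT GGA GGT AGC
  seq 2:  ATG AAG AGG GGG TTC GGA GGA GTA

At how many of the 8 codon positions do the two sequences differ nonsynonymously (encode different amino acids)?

2

Codon 1: ATG Met / ATG Met — identical.
Codon 2: CCA Pro / AAG Lys — nonsynonymous.
Codon 3: AGG Arg / AGG Arg — identical.
Codon 4: GGG Gly / GGG Gly — identical.
Codon 5: TTT Phe / TTC Phe — synonymous.
Codon 6: GGA Gly / GGA Gly — identical.
Codon 7: GGT Gly / GGA Gly — synonymous.
Codon 8: AGC Ser / GTA Val — nonsynonymous.
Nonsynonymous differences: 2.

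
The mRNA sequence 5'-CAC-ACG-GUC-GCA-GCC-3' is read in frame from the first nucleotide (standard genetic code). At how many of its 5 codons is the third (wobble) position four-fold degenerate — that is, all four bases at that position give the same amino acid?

4

Codon 1 CAC (His): third position 2-fold.
Codon 2 ACG (Thr): third position 4-fold.
Codon 3 GUC (Val): third position 4-fold.
Codon 4 GCA (Ala): third position 4-fold.
Codon 5 GCC (Ala): third position 4-fold.
Four-fold degenerate third positions: 4.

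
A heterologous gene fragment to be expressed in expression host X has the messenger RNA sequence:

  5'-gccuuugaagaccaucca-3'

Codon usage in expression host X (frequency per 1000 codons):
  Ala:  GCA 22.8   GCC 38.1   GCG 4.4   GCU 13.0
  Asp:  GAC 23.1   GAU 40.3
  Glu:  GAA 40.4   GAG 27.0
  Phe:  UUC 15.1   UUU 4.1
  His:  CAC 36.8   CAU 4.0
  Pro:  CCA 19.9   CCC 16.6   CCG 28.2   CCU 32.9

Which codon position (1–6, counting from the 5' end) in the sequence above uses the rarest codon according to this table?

Codon 1 GCC (Ala): 38.1 per 1000.
Codon 2 UUU (Phe): 4.1 per 1000.
Codon 3 GAA (Glu): 40.4 per 1000.
Codon 4 GAC (Asp): 23.1 per 1000.
Codon 5 CAU (His): 4.0 per 1000.
Codon 6 CCA (Pro): 19.9 per 1000.
Lowest frequency is 4.0 at codon 5.

5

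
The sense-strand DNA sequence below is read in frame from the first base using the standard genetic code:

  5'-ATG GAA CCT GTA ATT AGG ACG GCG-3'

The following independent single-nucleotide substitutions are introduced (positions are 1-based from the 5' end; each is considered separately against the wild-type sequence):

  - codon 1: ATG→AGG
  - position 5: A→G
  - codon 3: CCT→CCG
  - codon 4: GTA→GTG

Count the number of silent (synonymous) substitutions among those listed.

2

Codon 1: ATG (Met) → AGG (Arg) — missense.
Codon 2: GAA (Glu) → GGA (Gly) — missense.
Codon 3: CCT (Pro) → CCG (Pro) — synonymous.
Codon 4: GTA (Val) → GTG (Val) — synonymous.
Synonymous: 2 of 4.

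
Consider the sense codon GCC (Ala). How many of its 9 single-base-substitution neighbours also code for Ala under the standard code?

3

Position 1: none → 0 synonymous.
Position 2: none → 0 synonymous.
Position 3: GCT, GCA, GCG → 3 synonymous.
Total: 0 + 0 + 3 = 3.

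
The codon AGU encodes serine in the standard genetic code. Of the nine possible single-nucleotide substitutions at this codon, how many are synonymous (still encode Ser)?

1

Position 1: none → 0 synonymous.
Position 2: none → 0 synonymous.
Position 3: AGC → 1 synonymous.
Total: 0 + 0 + 1 = 1.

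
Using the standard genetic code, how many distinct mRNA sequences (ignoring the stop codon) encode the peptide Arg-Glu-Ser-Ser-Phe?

Arg: 6 codons.
Glu: 2 codons.
Ser: 6 codons.
Ser: 6 codons.
Phe: 2 codons.
6 × 2 × 6 × 6 × 2 = 864.

864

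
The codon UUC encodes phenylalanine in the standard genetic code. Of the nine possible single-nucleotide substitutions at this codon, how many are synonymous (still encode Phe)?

Position 1: none → 0 synonymous.
Position 2: none → 0 synonymous.
Position 3: UUU → 1 synonymous.
Total: 0 + 0 + 1 = 1.

1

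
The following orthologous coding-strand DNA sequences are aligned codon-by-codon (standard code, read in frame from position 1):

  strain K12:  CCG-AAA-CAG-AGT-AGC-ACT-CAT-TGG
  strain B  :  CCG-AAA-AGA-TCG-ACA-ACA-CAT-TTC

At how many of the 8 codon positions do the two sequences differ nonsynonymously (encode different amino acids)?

Codon 1: CCG Pro / CCG Pro — identical.
Codon 2: AAA Lys / AAA Lys — identical.
Codon 3: CAG Gln / AGA Arg — nonsynonymous.
Codon 4: AGT Ser / TCG Ser — synonymous.
Codon 5: AGC Ser / ACA Thr — nonsynonymous.
Codon 6: ACT Thr / ACA Thr — synonymous.
Codon 7: CAT His / CAT His — identical.
Codon 8: TGG Trp / TTC Phe — nonsynonymous.
Nonsynonymous differences: 3.

3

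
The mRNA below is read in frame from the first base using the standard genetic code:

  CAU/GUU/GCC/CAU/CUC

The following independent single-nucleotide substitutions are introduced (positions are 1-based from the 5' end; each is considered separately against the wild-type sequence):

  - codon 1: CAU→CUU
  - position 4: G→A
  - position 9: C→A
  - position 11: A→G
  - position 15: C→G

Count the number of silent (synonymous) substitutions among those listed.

2

Codon 1: CAU (His) → CUU (Leu) — missense.
Codon 2: GUU (Val) → AUU (Ile) — missense.
Codon 3: GCC (Ala) → GCA (Ala) — synonymous.
Codon 4: CAU (His) → CGU (Arg) — missense.
Codon 5: CUC (Leu) → CUG (Leu) — synonymous.
Synonymous: 2 of 5.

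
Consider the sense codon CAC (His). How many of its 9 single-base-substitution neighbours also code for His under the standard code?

1

Position 1: none → 0 synonymous.
Position 2: none → 0 synonymous.
Position 3: CAU → 1 synonymous.
Total: 0 + 0 + 1 = 1.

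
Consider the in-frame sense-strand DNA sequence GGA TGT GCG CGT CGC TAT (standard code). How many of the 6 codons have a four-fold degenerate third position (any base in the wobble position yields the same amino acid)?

Codon 1 GGA (Gly): third position 4-fold.
Codon 2 TGT (Cys): third position 2-fold.
Codon 3 GCG (Ala): third position 4-fold.
Codon 4 CGT (Arg): third position 4-fold.
Codon 5 CGC (Arg): third position 4-fold.
Codon 6 TAT (Tyr): third position 2-fold.
Four-fold degenerate third positions: 4.

4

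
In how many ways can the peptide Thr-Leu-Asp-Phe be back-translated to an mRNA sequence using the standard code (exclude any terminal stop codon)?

96

Thr: 4 codons.
Leu: 6 codons.
Asp: 2 codons.
Phe: 2 codons.
4 × 6 × 2 × 2 = 96.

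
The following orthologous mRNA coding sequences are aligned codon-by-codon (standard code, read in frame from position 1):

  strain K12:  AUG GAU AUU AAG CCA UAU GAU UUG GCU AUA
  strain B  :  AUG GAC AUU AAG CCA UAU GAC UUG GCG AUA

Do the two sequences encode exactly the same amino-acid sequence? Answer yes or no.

yes

Codon 1: AUG Met / AUG Met — identical.
Codon 2: GAU Asp / GAC Asp — synonymous.
Codon 3: AUU Ile / AUU Ile — identical.
Codon 4: AAG Lys / AAG Lys — identical.
Codon 5: CCA Pro / CCA Pro — identical.
Codon 6: UAU Tyr / UAU Tyr — identical.
Codon 7: GAU Asp / GAC Asp — synonymous.
Codon 8: UUG Leu / UUG Leu — identical.
Codon 9: GCU Ala / GCG Ala — synonymous.
Codon 10: AUA Ile / AUA Ile — identical.
Nonsynonymous differences: 0 → same protein.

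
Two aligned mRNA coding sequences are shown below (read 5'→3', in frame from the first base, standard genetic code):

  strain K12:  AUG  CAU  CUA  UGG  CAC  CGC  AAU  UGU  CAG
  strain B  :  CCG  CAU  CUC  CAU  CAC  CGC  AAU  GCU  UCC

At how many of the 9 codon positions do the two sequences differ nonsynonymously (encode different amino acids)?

Codon 1: AUG Met / CCG Pro — nonsynonymous.
Codon 2: CAU His / CAU His — identical.
Codon 3: CUA Leu / CUC Leu — synonymous.
Codon 4: UGG Trp / CAU His — nonsynonymous.
Codon 5: CAC His / CAC His — identical.
Codon 6: CGC Arg / CGC Arg — identical.
Codon 7: AAU Asn / AAU Asn — identical.
Codon 8: UGU Cys / GCU Ala — nonsynonymous.
Codon 9: CAG Gln / UCC Ser — nonsynonymous.
Nonsynonymous differences: 4.

4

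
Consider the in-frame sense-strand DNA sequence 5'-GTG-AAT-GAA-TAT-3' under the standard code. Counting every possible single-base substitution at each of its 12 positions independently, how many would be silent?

6

Codon 1 (GTG, Val): 3 synonymous substitutions.
Codon 2 (AAT, Asn): 1 synonymous substitution.
Codon 3 (GAA, Glu): 1 synonymous substitution.
Codon 4 (TAT, Tyr): 1 synonymous substitution.
Total: 3 + 1 + 1 + 1 = 6.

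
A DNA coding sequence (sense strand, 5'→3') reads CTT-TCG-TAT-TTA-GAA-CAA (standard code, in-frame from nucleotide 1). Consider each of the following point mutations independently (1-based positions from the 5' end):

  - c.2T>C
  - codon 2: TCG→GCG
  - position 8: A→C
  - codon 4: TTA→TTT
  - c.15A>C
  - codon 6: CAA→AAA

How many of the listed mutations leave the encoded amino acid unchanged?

Codon 1: CTT (Leu) → CCT (Pro) — missense.
Codon 2: TCG (Ser) → GCG (Ala) — missense.
Codon 3: TAT (Tyr) → TCT (Ser) — missense.
Codon 4: TTA (Leu) → TTT (Phe) — missense.
Codon 5: GAA (Glu) → GAC (Asp) — missense.
Codon 6: CAA (Gln) → AAA (Lys) — missense.
Synonymous: 0 of 6.

0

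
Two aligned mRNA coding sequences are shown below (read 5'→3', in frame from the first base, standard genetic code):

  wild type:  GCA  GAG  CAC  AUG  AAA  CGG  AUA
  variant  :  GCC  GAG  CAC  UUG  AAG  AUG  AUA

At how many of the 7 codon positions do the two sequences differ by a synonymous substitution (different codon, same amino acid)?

Codon 1: GCA Ala / GCC Ala — synonymous.
Codon 2: GAG Glu / GAG Glu — identical.
Codon 3: CAC His / CAC His — identical.
Codon 4: AUG Met / UUG Leu — nonsynonymous.
Codon 5: AAA Lys / AAG Lys — synonymous.
Codon 6: CGG Arg / AUG Met — nonsynonymous.
Codon 7: AUA Ile / AUA Ile — identical.
Synonymous differences: 2.

2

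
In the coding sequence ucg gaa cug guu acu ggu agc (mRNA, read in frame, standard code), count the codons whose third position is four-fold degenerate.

5

Codon 1 UCG (Ser): third position 4-fold.
Codon 2 GAA (Glu): third position 2-fold.
Codon 3 CUG (Leu): third position 4-fold.
Codon 4 GUU (Val): third position 4-fold.
Codon 5 ACU (Thr): third position 4-fold.
Codon 6 GGU (Gly): third position 4-fold.
Codon 7 AGC (Ser): third position 2-fold.
Four-fold degenerate third positions: 5.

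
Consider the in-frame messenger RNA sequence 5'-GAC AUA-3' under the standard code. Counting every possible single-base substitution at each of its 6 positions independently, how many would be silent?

Codon 1 (GAC, Asp): 1 synonymous substitution.
Codon 2 (AUA, Ile): 2 synonymous substitutions.
Total: 1 + 2 = 3.

3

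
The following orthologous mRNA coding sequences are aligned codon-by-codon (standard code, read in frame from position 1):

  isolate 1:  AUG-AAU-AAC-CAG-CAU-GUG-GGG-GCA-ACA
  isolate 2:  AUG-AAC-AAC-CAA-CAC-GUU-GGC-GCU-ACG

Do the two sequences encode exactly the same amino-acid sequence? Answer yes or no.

yes

Codon 1: AUG Met / AUG Met — identical.
Codon 2: AAU Asn / AAC Asn — synonymous.
Codon 3: AAC Asn / AAC Asn — identical.
Codon 4: CAG Gln / CAA Gln — synonymous.
Codon 5: CAU His / CAC His — synonymous.
Codon 6: GUG Val / GUU Val — synonymous.
Codon 7: GGG Gly / GGC Gly — synonymous.
Codon 8: GCA Ala / GCU Ala — synonymous.
Codon 9: ACA Thr / ACG Thr — synonymous.
Nonsynonymous differences: 0 → same protein.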